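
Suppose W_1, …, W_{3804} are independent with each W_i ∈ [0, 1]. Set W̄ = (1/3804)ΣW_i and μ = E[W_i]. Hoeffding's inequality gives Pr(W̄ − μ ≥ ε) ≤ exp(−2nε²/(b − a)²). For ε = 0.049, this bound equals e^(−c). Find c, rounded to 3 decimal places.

18.267

c = 2nε²/(b − a)² = 2·3804·0.049² / 1² = 18.2668.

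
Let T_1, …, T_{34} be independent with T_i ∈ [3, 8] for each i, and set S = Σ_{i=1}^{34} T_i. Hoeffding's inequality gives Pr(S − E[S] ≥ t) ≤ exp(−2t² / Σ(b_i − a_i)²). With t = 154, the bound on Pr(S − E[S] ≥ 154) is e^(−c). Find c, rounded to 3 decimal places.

55.802

Σ(b_i − a_i)² = 34·(5)² = 850.
c = 2t²/850 = 2·154²/850 = 55.8024.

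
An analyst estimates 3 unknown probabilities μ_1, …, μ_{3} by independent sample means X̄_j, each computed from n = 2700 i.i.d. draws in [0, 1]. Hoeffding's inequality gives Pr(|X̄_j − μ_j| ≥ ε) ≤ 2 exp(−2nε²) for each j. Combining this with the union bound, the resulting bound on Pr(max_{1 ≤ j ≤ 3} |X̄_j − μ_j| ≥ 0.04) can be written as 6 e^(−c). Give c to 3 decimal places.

8.640

Union bound over the 3 events: Pr(max_{1 ≤ j ≤ 3} |X̄_j − μ_j| ≥ 0.04) ≤ 3·2·exp(−2nε²) = 6 exp(−2·2700·0.04²).
So c = 2·2700·0.04² = 8.6400.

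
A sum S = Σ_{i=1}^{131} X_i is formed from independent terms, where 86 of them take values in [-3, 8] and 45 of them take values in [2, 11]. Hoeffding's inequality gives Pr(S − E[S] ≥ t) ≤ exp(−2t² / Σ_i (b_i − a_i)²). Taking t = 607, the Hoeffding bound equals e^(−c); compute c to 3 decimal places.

52.445

Σ(b_i − a_i)² = 86·11² + 45·9² = 14051.
c = 2t² / 14051 = 2·607² / 14051 = 52.4445.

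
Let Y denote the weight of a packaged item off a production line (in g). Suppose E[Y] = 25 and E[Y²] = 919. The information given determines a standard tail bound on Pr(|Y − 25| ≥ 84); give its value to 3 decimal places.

0.042

The first two moments determine the variance, so Chebyshev's inequality is the sharpest standard bound available.
Var(Y) = E[Y²] − (E[Y])² = 919 − 625 = 294.
Chebyshev's inequality: Pr(|Y − μ| ≥ t) ≤ Var(Y)/t² = 294/7056 = 0.0417.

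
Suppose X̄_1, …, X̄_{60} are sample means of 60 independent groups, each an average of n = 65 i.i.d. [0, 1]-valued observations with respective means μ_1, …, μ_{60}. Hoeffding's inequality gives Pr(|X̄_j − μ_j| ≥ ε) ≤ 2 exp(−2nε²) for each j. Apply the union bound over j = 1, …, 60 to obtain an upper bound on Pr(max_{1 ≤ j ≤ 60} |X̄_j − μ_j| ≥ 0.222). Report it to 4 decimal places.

Per-experiment Hoeffding bound: 2·exp(−2·65·0.222²) = 2·exp(−6.40692) = 0.0033002.
Union bound over 60 events: 60·0.0033002 = 0.19801.

0.1980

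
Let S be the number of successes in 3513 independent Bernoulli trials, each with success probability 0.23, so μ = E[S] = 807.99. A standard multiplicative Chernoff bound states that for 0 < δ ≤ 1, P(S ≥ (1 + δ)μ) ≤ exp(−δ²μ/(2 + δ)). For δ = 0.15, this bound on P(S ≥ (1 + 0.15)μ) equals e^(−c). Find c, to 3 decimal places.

8.456

c = δ²μ/(2 + δ) = 0.15²·807.99/(2 + 0.15) = 8.4557.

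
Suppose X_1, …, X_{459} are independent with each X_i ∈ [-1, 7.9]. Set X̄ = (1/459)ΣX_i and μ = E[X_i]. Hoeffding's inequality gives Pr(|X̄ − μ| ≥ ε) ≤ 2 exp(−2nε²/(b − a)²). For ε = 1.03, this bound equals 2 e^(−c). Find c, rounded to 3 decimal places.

c = 2nε²/(b − a)² = 2·459·1.03² / 8.9² = 12.2952.

12.295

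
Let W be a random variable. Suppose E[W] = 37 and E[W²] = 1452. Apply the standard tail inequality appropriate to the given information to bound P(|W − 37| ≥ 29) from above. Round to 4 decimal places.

The first two moments determine the variance, so Chebyshev's inequality is the sharpest standard bound available.
Var(W) = E[W²] − (E[W])² = 1452 − 1369 = 83.
Chebyshev's inequality: P(|W − μ| ≥ t) ≤ Var(W)/t² = 83/841 = 0.0987.

0.0987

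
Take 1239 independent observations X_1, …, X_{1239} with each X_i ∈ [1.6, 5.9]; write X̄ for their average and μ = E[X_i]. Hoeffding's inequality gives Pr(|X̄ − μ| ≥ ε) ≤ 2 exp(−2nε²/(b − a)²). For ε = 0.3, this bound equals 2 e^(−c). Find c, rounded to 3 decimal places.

12.062

c = 2nε²/(b − a)² = 2·1239·0.3² / 4.3² = 12.0617.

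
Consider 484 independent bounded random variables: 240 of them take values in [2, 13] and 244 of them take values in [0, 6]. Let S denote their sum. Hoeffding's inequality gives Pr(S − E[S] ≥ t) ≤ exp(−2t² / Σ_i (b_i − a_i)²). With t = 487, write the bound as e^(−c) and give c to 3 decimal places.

Σ(b_i − a_i)² = 240·11² + 244·6² = 37824.
c = 2t² / 37824 = 2·487² / 37824 = 12.5407.

12.541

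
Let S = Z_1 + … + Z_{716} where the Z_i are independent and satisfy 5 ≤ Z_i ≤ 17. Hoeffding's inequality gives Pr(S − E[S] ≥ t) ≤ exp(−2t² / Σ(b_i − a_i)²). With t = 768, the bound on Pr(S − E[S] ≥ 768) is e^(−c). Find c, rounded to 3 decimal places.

11.441

Σ(b_i − a_i)² = 716·(12)² = 103104.
c = 2t²/103104 = 2·768²/103104 = 11.4413.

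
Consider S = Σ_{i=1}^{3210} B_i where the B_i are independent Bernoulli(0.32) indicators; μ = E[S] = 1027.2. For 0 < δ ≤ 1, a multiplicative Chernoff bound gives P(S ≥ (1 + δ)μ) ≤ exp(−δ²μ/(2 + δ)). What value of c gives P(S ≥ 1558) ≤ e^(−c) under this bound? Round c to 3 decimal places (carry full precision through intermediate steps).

Write 1558 = (1 + δ)μ, so δ = 1558/1027.2 − 1 = 0.5167445…
Then the exponent is δ²μ/(2 + δ) = (1558 − μ)² / (μ·(2 + δ)) = 108.985239.

108.985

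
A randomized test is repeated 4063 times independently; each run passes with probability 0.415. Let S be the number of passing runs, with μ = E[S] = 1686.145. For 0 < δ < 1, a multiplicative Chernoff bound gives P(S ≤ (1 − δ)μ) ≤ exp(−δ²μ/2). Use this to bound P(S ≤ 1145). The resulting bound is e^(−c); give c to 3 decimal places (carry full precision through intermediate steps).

Write 1145 = (1 − δ)μ, so δ = 1 − 1145/1686.145 = 0.3209362…
Then the exponent is δ²μ/2 = (μ − 1145)²/(2μ) = 86.836515.

86.837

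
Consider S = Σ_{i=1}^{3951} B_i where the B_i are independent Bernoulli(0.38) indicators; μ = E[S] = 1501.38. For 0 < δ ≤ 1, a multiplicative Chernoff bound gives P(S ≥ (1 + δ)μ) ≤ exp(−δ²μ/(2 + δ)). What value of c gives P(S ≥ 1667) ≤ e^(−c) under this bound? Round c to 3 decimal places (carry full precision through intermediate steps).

Write 1667 = (1 + δ)μ, so δ = 1667/1501.38 − 1 = 0.1103118…
Then the exponent is δ²μ/(2 + δ) = (1667 − μ)² / (μ·(2 + δ)) = 8.657416.

8.657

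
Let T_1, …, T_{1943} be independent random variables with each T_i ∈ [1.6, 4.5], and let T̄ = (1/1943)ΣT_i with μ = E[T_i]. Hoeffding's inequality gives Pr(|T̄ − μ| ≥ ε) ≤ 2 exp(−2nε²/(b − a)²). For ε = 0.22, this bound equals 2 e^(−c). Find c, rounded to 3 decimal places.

c = 2nε²/(b − a)² = 2·1943·0.22² / 2.9² = 22.3641.

22.364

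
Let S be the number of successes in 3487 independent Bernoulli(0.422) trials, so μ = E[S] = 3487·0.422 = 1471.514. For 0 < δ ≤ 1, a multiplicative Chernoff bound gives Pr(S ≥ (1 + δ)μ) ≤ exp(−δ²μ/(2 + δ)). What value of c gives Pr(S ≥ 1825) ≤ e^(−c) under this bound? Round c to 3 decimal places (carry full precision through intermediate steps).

37.904

Write 1825 = (1 + δ)μ, so δ = 1825/1471.514 − 1 = 0.2402193…
Then the exponent is δ²μ/(2 + δ) = (1825 − μ)² / (μ·(2 + δ)) = 37.904390.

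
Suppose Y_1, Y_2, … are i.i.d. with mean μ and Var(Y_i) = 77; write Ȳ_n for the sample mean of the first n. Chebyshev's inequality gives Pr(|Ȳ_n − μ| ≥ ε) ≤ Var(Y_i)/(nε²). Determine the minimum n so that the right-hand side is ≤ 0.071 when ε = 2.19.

227

Require 77/(n·2.19²) ≤ 0.071, i.e. n ≥ 77/(0.071·2.19²) = 226.123.
The smallest integer n is 227.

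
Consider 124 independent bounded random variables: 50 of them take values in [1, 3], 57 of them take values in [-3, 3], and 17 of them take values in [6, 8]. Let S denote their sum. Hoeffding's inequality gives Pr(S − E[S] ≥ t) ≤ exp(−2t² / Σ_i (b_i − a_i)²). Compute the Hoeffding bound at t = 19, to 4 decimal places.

0.7326

Σ(b_i − a_i)² = 50·2² + 57·6² + 17·2² = 2320.
Exponent = 2·19² / 2320 = 0.31121.
Bound = exp(−0.31121) = 0.73256.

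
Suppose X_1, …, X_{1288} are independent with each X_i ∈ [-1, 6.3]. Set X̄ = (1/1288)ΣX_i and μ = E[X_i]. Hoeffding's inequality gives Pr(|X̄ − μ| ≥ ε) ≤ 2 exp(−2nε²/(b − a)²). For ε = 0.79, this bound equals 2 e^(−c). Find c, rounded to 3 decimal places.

c = 2nε²/(b − a)² = 2·1288·0.79² / 7.3² = 30.1685.

30.169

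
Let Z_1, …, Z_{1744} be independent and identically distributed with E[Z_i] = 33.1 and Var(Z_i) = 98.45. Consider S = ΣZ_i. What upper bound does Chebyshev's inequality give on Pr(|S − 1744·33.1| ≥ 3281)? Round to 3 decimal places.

Var(S) = n·Var(Z_i) = 1744·98.45 = 171696.8.
Chebyshev: Pr(|S − 1744·33.1| ≥ 3281) ≤ Var(S)/3281² = 171696.8/10764961 = 0.0159.

0.016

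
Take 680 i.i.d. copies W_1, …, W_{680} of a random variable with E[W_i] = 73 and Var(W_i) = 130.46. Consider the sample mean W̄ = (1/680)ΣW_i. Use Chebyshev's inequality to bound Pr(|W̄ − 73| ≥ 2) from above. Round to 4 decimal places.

Var(W̄) = Var(W_i)/n = 130.46/680 = 0.19185.
Chebyshev: Pr(|W̄ − 73| ≥ 2) ≤ Var(W̄)/(2)² = 130.46/(680·2²) = 0.0480.

0.0480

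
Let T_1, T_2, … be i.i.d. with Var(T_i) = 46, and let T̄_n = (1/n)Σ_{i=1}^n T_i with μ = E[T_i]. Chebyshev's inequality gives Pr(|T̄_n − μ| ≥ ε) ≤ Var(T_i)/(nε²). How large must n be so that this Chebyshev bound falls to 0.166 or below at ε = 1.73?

Require 46/(n·1.73²) ≤ 0.166, i.e. n ≥ 46/(0.166·1.73²) = 92.589.
The smallest integer n is 93.

93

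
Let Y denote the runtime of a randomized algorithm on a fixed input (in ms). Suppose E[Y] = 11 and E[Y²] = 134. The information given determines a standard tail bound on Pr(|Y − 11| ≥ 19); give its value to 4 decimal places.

0.0360

The first two moments determine the variance, so Chebyshev's inequality is the sharpest standard bound available.
Var(Y) = E[Y²] − (E[Y])² = 134 − 121 = 13.
Chebyshev's inequality: Pr(|Y − μ| ≥ t) ≤ Var(Y)/t² = 13/361 = 0.0360.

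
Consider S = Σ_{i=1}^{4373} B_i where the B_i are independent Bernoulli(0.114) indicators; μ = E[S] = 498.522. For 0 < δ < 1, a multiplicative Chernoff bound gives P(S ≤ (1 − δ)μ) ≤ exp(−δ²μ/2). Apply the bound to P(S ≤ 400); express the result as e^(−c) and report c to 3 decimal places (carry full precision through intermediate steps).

9.735

Write 400 = (1 − δ)μ, so δ = 1 − 400/498.522 = 0.1976282…
Then the exponent is δ²μ/2 = (μ − 400)²/(2μ) = 9.735362.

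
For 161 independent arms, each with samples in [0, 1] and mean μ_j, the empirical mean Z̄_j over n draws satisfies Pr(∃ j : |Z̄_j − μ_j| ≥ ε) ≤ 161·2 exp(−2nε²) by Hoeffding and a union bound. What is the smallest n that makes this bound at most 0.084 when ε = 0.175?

135

Need 2·161·exp(−2nε²) ≤ 0.084, i.e. exp(−2nε²) ≤ 0.084/322.
So 2nε² ≥ ln(322/0.084) = 8.251490.
Hence n ≥ 8.251490/(2·0.175²) = 134.718.
The smallest integer n is 135.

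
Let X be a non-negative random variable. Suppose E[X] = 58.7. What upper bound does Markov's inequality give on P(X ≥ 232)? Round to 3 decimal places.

0.253

Markov's inequality: for a non-negative random variable, P(X ≥ a) ≤ E[X]/a.
Here E[X] = 58.7 and a = 232, so the bound is 58.7/232 = 0.2530.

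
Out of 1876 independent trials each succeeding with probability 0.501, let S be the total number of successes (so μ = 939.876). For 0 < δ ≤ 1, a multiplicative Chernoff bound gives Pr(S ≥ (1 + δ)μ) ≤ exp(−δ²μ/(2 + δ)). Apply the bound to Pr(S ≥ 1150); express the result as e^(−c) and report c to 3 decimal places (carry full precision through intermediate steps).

21.127

Write 1150 = (1 + δ)μ, so δ = 1150/939.876 − 1 = 0.2235657…
Then the exponent is δ²μ/(2 + δ) = (1150 − μ)² / (μ·(2 + δ)) = 21.126658.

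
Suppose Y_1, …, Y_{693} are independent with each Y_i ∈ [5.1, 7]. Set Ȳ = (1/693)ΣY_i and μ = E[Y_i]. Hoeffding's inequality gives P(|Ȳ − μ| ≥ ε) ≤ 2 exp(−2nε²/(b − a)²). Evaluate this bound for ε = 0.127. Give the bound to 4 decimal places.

Exponent: 2nε²/(b − a)² = 2·693·0.127² / 1.9² = 6.19246.
Bound = 2·exp(−6.19246) = 0.00409.

0.0041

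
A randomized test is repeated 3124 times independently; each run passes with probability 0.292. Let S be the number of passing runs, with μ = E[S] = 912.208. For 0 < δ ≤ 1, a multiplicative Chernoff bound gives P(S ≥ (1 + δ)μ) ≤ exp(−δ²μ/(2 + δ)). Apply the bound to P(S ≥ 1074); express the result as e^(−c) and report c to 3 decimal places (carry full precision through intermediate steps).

Write 1074 = (1 + δ)μ, so δ = 1074/912.208 − 1 = 0.1773631…
Then the exponent is δ²μ/(2 + δ) = (1074 − μ)² / (μ·(2 + δ)) = 13.179209.

13.179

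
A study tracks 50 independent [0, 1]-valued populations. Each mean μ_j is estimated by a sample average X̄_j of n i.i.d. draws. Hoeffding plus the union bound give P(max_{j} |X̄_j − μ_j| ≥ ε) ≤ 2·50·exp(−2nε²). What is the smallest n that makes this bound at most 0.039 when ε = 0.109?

Need 2·50·exp(−2nε²) ≤ 0.039, i.e. exp(−2nε²) ≤ 0.039/100.
So 2nε² ≥ ln(100/0.039) = 7.849364.
Hence n ≥ 7.849364/(2·0.109²) = 330.333.
The smallest integer n is 331.

331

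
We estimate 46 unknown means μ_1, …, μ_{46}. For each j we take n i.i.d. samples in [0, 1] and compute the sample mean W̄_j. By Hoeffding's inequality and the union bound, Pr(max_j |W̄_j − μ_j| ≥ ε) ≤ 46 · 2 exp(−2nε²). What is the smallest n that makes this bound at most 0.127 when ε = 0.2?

83

Need 2·46·exp(−2nε²) ≤ 0.127, i.e. exp(−2nε²) ≤ 0.127/92.
So 2nε² ≥ ln(92/0.127) = 6.585357.
Hence n ≥ 6.585357/(2·0.2²) = 82.317.
The smallest integer n is 83.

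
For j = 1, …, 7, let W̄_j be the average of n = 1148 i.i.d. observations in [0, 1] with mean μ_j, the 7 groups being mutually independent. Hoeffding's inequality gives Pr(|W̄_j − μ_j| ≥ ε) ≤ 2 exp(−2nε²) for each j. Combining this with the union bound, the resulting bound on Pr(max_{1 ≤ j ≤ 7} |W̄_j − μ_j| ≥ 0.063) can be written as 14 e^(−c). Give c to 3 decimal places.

9.113

Union bound over the 7 events: Pr(max_{1 ≤ j ≤ 7} |W̄_j − μ_j| ≥ 0.063) ≤ 7·2·exp(−2nε²) = 14 exp(−2·1148·0.063²).
So c = 2·1148·0.063² = 9.1128.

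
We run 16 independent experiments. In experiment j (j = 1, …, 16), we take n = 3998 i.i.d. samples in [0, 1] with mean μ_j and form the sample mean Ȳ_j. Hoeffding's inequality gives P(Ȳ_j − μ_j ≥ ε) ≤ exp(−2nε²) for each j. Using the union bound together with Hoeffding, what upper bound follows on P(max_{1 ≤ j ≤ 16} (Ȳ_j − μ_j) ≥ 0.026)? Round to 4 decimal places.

0.0719

Per-experiment Hoeffding bound: exp(−2·3998·0.026²) = exp(−5.40530) = 0.0044927.
Union bound over 16 events: 16·0.0044927 = 0.07188.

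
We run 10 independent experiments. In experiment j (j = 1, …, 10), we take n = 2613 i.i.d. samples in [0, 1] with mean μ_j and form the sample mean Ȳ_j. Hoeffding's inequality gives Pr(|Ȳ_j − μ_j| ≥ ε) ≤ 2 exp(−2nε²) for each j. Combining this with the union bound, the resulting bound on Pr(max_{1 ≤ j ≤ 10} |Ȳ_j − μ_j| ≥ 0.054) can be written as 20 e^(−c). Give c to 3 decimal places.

15.239

Union bound over the 10 events: Pr(max_{1 ≤ j ≤ 10} |Ȳ_j − μ_j| ≥ 0.054) ≤ 10·2·exp(−2nε²) = 20 exp(−2·2613·0.054²).
So c = 2·2613·0.054² = 15.2390.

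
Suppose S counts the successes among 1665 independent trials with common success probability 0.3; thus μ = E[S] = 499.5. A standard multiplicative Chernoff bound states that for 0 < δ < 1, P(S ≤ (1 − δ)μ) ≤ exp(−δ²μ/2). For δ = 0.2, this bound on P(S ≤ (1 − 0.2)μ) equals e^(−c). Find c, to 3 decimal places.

c = δ²μ/2 = 0.2²·499.5/2 = 9.9900.

9.990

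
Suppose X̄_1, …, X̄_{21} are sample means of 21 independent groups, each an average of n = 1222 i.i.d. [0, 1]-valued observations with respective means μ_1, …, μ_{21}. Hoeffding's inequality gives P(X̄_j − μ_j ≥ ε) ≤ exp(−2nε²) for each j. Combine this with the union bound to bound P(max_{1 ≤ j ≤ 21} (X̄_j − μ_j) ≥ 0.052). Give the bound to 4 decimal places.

0.0283

Per-experiment Hoeffding bound: exp(−2·1222·0.052²) = exp(−6.60858) = 0.0013488.
Union bound over 21 events: 21·0.0013488 = 0.02832.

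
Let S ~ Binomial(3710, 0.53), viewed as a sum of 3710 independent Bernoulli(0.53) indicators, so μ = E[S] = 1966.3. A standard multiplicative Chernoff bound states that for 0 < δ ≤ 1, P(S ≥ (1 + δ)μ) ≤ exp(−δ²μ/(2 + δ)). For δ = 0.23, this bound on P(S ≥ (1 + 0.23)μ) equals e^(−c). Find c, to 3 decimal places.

46.645

c = δ²μ/(2 + δ) = 0.23²·1966.3/(2 + 0.23) = 46.6445.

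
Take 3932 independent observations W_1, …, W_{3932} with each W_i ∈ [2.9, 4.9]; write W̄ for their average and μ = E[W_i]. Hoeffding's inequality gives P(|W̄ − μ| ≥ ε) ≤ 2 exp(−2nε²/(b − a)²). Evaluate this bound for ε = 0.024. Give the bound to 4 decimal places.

Exponent: 2nε²/(b − a)² = 2·3932·0.024² / 2² = 1.13242.
Bound = 2·exp(−1.13242) = 0.64451.

0.6445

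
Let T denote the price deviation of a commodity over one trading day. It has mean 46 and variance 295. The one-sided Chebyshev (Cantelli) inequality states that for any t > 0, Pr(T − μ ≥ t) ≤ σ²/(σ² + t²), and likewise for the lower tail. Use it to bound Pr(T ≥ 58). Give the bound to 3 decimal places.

0.672

Here σ² = 295 and t = 12, so σ² + t² = 439.
Cantelli's bound: 295/439 = 0.6720.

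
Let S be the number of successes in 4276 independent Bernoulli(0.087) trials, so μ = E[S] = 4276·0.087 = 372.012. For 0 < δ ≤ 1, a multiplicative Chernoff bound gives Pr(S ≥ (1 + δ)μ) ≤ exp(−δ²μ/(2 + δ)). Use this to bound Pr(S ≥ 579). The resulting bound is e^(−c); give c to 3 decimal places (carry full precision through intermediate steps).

45.051

Write 579 = (1 + δ)μ, so δ = 579/372.012 − 1 = 0.5564014…
Then the exponent is δ²μ/(2 + δ) = (579 − μ)² / (μ·(2 + δ)) = 45.050990.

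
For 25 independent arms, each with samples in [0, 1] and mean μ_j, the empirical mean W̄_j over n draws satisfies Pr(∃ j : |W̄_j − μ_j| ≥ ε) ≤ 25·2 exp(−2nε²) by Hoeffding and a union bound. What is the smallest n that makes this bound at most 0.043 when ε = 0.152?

153

Need 2·25·exp(−2nε²) ≤ 0.043, i.e. exp(−2nε²) ≤ 0.043/50.
So 2nε² ≥ ln(50/0.043) = 7.058578.
Hence n ≥ 7.058578/(2·0.152²) = 152.757.
The smallest integer n is 153.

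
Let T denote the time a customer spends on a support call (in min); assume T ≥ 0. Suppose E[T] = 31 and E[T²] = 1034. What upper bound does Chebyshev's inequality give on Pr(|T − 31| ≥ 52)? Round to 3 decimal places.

0.027

Var(T) = E[T²] − (E[T])² = 1034 − 961 = 73.
Chebyshev's inequality: Pr(|T − μ| ≥ t) ≤ Var(T)/t² = 73/2704 = 0.0270.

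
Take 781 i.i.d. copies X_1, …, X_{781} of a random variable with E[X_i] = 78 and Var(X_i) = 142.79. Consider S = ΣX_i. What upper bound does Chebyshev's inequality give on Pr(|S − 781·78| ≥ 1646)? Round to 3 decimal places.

Var(S) = n·Var(X_i) = 781·142.79 = 111518.99.
Chebyshev: Pr(|S − 781·78| ≥ 1646) ≤ Var(S)/1646² = 111518.99/2709316 = 0.0412.

0.041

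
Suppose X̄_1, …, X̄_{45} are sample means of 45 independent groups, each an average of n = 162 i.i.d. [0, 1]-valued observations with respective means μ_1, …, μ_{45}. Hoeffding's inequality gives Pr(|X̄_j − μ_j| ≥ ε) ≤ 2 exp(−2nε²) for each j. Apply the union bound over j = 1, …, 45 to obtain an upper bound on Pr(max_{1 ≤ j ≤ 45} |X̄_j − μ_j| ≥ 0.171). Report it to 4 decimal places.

Per-experiment Hoeffding bound: 2·exp(−2·162·0.171²) = 2·exp(−9.47408) = 0.00015363.
Union bound over 45 events: 45·0.00015363 = 0.00691.

0.0069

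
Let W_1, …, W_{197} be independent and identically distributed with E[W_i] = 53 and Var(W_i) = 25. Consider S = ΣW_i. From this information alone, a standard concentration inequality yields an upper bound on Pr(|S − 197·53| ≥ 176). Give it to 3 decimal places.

0.159

With mean and variance of each term known, Chebyshev's inequality bounds the deviation of the sum (or sample mean).
Var(S) = n·Var(W_i) = 197·25 = 4925.
Chebyshev: Pr(|S − 197·53| ≥ 176) ≤ Var(S)/176² = 4925/30976 = 0.1590.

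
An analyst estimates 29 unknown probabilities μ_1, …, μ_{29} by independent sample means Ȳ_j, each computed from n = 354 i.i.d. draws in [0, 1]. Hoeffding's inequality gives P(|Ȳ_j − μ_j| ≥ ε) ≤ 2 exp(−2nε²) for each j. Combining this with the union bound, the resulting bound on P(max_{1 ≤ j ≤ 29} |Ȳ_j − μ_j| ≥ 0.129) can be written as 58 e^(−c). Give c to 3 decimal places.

11.782

Union bound over the 29 events: P(max_{1 ≤ j ≤ 29} |Ȳ_j − μ_j| ≥ 0.129) ≤ 29·2·exp(−2nε²) = 58 exp(−2·354·0.129²).
So c = 2·354·0.129² = 11.7818.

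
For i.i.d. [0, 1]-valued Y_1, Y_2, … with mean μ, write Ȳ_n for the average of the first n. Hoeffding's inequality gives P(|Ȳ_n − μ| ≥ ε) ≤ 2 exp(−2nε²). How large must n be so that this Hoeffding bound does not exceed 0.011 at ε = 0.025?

4163

Require 2·exp(−2nε²) ≤ 0.011, i.e. 2nε² ≥ ln(2/0.011) = 5.203007.
So n ≥ 5.203007 / (2·0.025²) = 4162.406.
The smallest integer n is 4163.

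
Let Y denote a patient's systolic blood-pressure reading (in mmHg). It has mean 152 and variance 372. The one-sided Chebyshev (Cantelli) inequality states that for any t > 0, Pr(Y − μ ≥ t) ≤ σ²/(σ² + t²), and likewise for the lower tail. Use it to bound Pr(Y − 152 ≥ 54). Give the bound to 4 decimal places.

0.1131

Here σ² = 372 and t = 54, so σ² + t² = 3288.
Cantelli's bound: 372/3288 = 0.1131.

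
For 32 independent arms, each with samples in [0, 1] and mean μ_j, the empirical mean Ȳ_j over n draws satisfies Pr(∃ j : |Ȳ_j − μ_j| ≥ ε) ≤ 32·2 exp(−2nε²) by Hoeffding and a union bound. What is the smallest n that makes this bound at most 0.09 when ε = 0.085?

Need 2·32·exp(−2nε²) ≤ 0.09, i.e. exp(−2nε²) ≤ 0.09/64.
So 2nε² ≥ ln(64/0.09) = 6.566829.
Hence n ≥ 6.566829/(2·0.085²) = 454.452.
The smallest integer n is 455.

455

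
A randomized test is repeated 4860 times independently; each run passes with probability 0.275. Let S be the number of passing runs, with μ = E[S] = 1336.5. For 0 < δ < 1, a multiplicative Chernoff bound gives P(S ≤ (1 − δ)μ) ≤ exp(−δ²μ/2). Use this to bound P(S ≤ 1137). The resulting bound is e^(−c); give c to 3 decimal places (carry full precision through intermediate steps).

Write 1137 = (1 − δ)μ, so δ = 1 − 1137/1336.5 = 0.1492705…
Then the exponent is δ²μ/2 = (μ − 1137)²/(2μ) = 14.889731.

14.890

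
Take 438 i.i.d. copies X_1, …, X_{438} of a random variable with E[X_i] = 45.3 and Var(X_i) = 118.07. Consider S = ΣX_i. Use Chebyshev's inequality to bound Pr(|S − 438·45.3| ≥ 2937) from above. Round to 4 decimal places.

0.0060

Var(S) = n·Var(X_i) = 438·118.07 = 51714.66.
Chebyshev: Pr(|S − 438·45.3| ≥ 2937) ≤ Var(S)/2937² = 51714.66/8625969 = 0.0060.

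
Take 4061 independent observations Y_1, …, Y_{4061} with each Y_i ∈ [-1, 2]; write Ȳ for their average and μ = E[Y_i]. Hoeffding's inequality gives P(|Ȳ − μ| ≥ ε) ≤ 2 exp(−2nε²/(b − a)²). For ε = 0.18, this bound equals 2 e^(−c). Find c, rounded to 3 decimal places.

29.239

c = 2nε²/(b − a)² = 2·4061·0.18² / 3² = 29.2392.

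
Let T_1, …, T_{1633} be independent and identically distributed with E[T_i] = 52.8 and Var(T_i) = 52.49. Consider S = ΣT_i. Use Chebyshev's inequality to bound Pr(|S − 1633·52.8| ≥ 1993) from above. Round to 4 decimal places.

0.0216

Var(S) = n·Var(T_i) = 1633·52.49 = 85716.17.
Chebyshev: Pr(|S − 1633·52.8| ≥ 1993) ≤ Var(S)/1993² = 85716.17/3972049 = 0.0216.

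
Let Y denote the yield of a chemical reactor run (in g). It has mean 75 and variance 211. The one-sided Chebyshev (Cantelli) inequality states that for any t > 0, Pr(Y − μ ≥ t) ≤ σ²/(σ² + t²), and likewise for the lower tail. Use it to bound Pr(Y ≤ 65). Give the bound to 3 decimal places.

Here σ² = 211 and t = 10, so σ² + t² = 311.
Cantelli's bound: 211/311 = 0.6785.

0.678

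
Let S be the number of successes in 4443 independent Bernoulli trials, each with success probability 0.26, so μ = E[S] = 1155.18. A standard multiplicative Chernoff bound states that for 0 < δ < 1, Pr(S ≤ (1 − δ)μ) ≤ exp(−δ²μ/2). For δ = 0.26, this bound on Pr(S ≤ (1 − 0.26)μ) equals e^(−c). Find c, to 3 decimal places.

39.045

c = δ²μ/2 = 0.26²·1155.18/2 = 39.0451.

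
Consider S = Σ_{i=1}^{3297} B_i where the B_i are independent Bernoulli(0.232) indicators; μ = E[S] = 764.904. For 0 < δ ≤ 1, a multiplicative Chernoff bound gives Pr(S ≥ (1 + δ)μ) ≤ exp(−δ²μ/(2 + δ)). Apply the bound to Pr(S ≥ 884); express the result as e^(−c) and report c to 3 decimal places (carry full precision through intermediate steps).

8.602

Write 884 = (1 + δ)μ, so δ = 884/764.904 − 1 = 0.1557006…
Then the exponent is δ²μ/(2 + δ) = (884 − μ)² / (μ·(2 + δ)) = 8.601991.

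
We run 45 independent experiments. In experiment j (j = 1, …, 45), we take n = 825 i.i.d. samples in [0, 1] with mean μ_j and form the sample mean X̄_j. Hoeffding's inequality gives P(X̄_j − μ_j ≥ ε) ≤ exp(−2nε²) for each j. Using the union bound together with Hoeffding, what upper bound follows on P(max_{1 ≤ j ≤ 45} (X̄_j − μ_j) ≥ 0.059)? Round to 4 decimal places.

Per-experiment Hoeffding bound: exp(−2·825·0.059²) = exp(−5.74365) = 0.0032031.
Union bound over 45 events: 45·0.0032031 = 0.14414.

0.1441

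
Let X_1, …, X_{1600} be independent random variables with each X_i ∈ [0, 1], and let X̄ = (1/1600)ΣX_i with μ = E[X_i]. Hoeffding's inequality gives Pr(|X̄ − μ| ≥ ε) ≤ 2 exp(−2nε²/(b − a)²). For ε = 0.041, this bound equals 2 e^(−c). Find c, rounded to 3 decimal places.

5.379

c = 2nε²/(b − a)² = 2·1600·0.041² / 1² = 5.3792.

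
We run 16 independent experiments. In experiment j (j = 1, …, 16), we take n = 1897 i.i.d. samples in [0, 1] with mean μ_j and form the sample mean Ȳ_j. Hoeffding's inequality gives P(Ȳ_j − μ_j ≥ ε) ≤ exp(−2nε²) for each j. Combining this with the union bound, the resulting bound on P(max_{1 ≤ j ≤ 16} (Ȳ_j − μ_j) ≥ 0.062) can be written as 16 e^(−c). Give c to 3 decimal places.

14.584

Union bound over the 16 events: P(max_{1 ≤ j ≤ 16} (Ȳ_j − μ_j) ≥ 0.062) ≤ 16·exp(−2nε²) = 16 exp(−2·1897·0.062²).
So c = 2·1897·0.062² = 14.5841.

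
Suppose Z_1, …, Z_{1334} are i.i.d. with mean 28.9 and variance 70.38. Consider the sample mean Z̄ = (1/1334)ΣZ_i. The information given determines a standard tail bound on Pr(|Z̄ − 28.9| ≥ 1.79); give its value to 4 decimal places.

0.0165

With mean and variance of each term known, Chebyshev's inequality bounds the deviation of the sum (or sample mean).
Var(Z̄) = Var(Z_i)/n = 70.38/1334 = 0.052759.
Chebyshev: Pr(|Z̄ − 28.9| ≥ 1.79) ≤ Var(Z̄)/(1.79)² = 70.38/(1334·1.79²) = 0.0165.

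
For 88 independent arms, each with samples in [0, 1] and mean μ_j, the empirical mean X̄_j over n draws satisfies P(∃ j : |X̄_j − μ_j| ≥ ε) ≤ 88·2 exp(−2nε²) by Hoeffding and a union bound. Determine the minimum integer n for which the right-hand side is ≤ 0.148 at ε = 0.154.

150

Need 2·88·exp(−2nε²) ≤ 0.148, i.e. exp(−2nε²) ≤ 0.148/176.
So 2nε² ≥ ln(176/0.148) = 7.081027.
Hence n ≥ 7.081027/(2·0.154²) = 149.288.
The smallest integer n is 150.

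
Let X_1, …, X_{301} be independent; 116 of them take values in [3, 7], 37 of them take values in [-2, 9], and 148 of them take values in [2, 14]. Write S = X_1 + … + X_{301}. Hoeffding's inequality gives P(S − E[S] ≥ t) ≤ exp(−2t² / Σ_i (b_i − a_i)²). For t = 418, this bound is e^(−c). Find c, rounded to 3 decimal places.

12.641

Σ(b_i − a_i)² = 116·4² + 37·11² + 148·12² = 27645.
c = 2t² / 27645 = 2·418² / 27645 = 12.6405.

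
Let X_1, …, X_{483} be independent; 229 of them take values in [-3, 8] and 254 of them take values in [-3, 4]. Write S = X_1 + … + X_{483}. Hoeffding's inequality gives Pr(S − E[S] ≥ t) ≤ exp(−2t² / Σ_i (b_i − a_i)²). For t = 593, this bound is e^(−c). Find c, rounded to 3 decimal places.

17.515

Σ(b_i − a_i)² = 229·11² + 254·7² = 40155.
c = 2t² / 40155 = 2·593² / 40155 = 17.5146.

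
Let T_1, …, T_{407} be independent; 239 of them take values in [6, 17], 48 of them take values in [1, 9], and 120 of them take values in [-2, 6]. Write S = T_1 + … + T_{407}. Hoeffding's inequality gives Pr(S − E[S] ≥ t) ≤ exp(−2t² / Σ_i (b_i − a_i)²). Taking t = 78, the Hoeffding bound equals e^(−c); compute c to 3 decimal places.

0.307

Σ(b_i − a_i)² = 239·11² + 48·8² + 120·8² = 39671.
c = 2t² / 39671 = 2·78² / 39671 = 0.3067.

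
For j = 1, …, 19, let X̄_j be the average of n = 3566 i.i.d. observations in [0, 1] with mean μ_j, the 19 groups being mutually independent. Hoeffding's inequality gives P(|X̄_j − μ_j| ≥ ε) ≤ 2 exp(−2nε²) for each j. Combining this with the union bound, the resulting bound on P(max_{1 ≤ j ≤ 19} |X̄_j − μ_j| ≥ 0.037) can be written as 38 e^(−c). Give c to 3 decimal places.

9.764

Union bound over the 19 events: P(max_{1 ≤ j ≤ 19} |X̄_j − μ_j| ≥ 0.037) ≤ 19·2·exp(−2nε²) = 38 exp(−2·3566·0.037²).
So c = 2·3566·0.037² = 9.7637.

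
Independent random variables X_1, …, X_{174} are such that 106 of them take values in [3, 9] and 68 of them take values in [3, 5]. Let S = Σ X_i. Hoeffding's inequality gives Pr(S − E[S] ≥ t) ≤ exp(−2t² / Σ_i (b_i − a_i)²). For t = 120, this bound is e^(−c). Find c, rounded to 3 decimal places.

7.045

Σ(b_i − a_i)² = 106·6² + 68·2² = 4088.
c = 2t² / 4088 = 2·120² / 4088 = 7.0450.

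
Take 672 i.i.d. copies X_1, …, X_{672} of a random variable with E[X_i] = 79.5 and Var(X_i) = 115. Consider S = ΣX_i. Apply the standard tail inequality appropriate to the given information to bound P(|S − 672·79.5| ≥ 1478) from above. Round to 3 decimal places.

0.035

With mean and variance of each term known, Chebyshev's inequality bounds the deviation of the sum (or sample mean).
Var(S) = n·Var(X_i) = 672·115 = 77280.
Chebyshev: P(|S − 672·79.5| ≥ 1478) ≤ Var(S)/1478² = 77280/2184484 = 0.0354.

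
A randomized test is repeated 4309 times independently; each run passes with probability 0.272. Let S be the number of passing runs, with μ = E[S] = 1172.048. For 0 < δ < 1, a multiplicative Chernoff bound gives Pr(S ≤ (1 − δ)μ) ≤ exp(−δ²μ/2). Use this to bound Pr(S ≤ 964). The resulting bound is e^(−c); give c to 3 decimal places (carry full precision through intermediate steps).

Write 964 = (1 − δ)μ, so δ = 1 − 964/1172.048 = 0.1775081…
Then the exponent is δ²μ/2 = (μ − 964)²/(2μ) = 18.465101.

18.465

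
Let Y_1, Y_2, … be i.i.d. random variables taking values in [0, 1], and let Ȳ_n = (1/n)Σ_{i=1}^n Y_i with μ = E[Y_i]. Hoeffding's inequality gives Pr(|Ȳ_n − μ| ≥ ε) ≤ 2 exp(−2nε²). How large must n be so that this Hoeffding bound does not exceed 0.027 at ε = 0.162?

83

Require 2·exp(−2nε²) ≤ 0.027, i.e. 2nε² ≥ ln(2/0.027) = 4.305066.
So n ≥ 4.305066 / (2·0.162²) = 82.020.
The smallest integer n is 83.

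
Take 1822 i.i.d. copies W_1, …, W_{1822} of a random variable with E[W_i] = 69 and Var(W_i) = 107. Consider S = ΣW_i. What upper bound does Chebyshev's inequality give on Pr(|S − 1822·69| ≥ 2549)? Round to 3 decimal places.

0.030

Var(S) = n·Var(W_i) = 1822·107 = 194954.
Chebyshev: Pr(|S − 1822·69| ≥ 2549) ≤ Var(S)/2549² = 194954/6497401 = 0.0300.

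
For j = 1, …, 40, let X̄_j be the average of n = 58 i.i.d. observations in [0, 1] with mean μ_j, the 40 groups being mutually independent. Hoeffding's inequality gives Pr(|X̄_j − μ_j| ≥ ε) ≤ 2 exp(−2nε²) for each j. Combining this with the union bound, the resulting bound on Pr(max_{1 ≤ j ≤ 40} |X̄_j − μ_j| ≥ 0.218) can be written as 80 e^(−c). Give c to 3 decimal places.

5.513

Union bound over the 40 events: Pr(max_{1 ≤ j ≤ 40} |X̄_j − μ_j| ≥ 0.218) ≤ 40·2·exp(−2nε²) = 80 exp(−2·58·0.218²).
So c = 2·58·0.218² = 5.5128.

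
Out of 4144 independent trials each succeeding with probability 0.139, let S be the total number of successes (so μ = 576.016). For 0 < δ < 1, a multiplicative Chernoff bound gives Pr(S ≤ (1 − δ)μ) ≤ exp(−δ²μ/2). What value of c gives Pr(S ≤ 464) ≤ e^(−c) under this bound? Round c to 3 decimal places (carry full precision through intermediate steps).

10.892

Write 464 = (1 − δ)μ, so δ = 1 − 464/576.016 = 0.1944668…
Then the exponent is δ²μ/2 = (μ − 464)²/(2μ) = 10.891698.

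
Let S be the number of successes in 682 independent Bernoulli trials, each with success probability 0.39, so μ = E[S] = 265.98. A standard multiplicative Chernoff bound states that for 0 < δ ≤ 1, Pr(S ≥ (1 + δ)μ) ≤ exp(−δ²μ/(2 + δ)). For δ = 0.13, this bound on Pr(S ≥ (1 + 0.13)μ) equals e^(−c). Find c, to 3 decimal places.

2.110

c = δ²μ/(2 + δ) = 0.13²·265.98/(2 + 0.13) = 2.1104.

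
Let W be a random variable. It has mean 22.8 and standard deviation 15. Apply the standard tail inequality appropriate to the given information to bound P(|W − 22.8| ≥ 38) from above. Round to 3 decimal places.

0.156

Mean and variance are known, so Chebyshev's inequality applies.
Chebyshev: P(|W − μ| ≥ t) ≤ Var(W)/t².
Var(W) = σ² = 15² = 225.
Bound = 225 / 1444 = 0.1558.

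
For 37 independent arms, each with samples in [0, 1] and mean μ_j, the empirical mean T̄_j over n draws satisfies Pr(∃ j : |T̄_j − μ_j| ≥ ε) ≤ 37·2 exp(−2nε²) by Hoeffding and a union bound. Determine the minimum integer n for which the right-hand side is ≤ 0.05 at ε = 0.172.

Need 2·37·exp(−2nε²) ≤ 0.05, i.e. exp(−2nε²) ≤ 0.05/74.
So 2nε² ≥ ln(74/0.05) = 7.299797.
Hence n ≥ 7.299797/(2·0.172²) = 123.374.
The smallest integer n is 124.

124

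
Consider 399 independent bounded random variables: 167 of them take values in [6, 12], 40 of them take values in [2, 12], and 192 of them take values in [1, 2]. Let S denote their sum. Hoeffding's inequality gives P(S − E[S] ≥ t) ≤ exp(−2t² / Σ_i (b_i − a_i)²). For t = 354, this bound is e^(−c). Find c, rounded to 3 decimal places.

24.562

Σ(b_i − a_i)² = 167·6² + 40·10² + 192·1² = 10204.
c = 2t² / 10204 = 2·354² / 10204 = 24.5621.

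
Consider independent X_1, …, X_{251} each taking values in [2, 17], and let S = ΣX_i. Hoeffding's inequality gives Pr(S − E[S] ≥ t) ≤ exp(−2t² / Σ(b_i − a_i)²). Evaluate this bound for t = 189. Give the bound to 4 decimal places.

0.2822

Σ(b_i − a_i)² = 251·(15)² = 56475.
Exponent = 2·189²/56475 = 1.2650.
Bound = exp(−1.2650) = 0.28223.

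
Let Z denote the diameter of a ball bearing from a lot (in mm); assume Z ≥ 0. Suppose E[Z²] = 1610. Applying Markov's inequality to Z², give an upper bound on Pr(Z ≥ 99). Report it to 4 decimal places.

Since Z ≥ 0, the event {Z ≥ 99} is the same as {Z² ≥ 9801}.
Markov's inequality applied to Z² gives Pr(Z² ≥ 9801) ≤ E[Z²]/9801 = 1610/9801 = 0.1643.

0.1643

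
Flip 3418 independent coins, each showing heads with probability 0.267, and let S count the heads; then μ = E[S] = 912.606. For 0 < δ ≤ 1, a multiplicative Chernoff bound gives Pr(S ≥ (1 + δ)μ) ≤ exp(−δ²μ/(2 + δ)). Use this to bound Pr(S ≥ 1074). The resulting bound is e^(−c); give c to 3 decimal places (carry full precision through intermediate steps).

13.112

Write 1074 = (1 + δ)μ, so δ = 1074/912.606 − 1 = 0.1768496…
Then the exponent is δ²μ/(2 + δ) = (1074 − μ)² / (μ·(2 + δ)) = 13.111821.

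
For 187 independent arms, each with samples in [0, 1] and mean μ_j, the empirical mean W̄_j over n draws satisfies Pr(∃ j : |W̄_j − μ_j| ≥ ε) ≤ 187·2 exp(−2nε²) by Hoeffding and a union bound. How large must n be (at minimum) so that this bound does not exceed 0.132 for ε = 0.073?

746

Need 2·187·exp(−2nε²) ≤ 0.132, i.e. exp(−2nε²) ≤ 0.132/374.
So 2nε² ≥ ln(374/0.132) = 7.949209.
Hence n ≥ 7.949209/(2·0.073²) = 745.844.
The smallest integer n is 746.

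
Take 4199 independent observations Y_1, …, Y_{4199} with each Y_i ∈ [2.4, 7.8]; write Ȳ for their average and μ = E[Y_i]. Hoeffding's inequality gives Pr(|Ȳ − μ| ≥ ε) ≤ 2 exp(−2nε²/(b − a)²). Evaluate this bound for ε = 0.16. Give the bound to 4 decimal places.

Exponent: 2nε²/(b − a)² = 2·4199·0.16² / 5.4² = 7.37273.
Bound = 2·exp(−7.37273) = 0.00126.

0.0013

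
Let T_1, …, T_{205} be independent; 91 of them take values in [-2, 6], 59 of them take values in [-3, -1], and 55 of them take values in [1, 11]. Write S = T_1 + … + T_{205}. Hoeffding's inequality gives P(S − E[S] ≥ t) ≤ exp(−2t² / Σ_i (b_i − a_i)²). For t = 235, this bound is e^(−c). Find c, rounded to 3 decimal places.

9.554

Σ(b_i − a_i)² = 91·8² + 59·2² + 55·10² = 11560.
c = 2t² / 11560 = 2·235² / 11560 = 9.5545.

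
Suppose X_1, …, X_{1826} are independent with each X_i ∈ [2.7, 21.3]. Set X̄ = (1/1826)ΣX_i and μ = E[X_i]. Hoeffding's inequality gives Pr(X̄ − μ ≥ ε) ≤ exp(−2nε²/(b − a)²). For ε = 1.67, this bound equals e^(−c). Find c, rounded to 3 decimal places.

29.440

c = 2nε²/(b − a)² = 2·1826·1.67² / 18.6² = 29.4400.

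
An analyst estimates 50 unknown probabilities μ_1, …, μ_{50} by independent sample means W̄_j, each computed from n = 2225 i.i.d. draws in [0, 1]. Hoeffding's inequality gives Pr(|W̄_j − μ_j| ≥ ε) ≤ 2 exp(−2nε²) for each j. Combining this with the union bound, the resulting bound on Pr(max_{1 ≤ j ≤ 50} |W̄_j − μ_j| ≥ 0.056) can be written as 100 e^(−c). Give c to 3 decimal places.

13.955

Union bound over the 50 events: Pr(max_{1 ≤ j ≤ 50} |W̄_j − μ_j| ≥ 0.056) ≤ 50·2·exp(−2nε²) = 100 exp(−2·2225·0.056²).
So c = 2·2225·0.056² = 13.9552.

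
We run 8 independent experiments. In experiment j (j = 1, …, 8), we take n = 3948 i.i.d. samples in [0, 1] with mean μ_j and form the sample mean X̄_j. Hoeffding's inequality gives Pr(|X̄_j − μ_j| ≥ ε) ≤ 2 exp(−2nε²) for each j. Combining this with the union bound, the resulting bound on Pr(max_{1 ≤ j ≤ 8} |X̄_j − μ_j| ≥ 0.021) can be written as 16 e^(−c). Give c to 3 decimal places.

3.482

Union bound over the 8 events: Pr(max_{1 ≤ j ≤ 8} |X̄_j − μ_j| ≥ 0.021) ≤ 8·2·exp(−2nε²) = 16 exp(−2·3948·0.021²).
So c = 2·3948·0.021² = 3.4821.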